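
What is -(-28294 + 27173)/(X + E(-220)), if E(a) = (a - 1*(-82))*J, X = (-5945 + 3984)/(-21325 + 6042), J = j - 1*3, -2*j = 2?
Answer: 17132243/8438177 ≈ 2.0303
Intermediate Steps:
j = -1 (j = -½*2 = -1)
J = -4 (J = -1 - 1*3 = -1 - 3 = -4)
X = 1961/15283 (X = -1961/(-15283) = -1961*(-1/15283) = 1961/15283 ≈ 0.12831)
E(a) = -328 - 4*a (E(a) = (a - 1*(-82))*(-4) = (a + 82)*(-4) = (82 + a)*(-4) = -328 - 4*a)
-(-28294 + 27173)/(X + E(-220)) = -(-28294 + 27173)/(1961/15283 + (-328 - 4*(-220))) = -(-1121)/(1961/15283 + (-328 + 880)) = -(-1121)/(1961/15283 + 552) = -(-1121)/8438177/15283 = -(-1121)*15283/8438177 = -1*(-17132243/8438177) = 17132243/8438177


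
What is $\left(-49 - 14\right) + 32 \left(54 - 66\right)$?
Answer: $-447$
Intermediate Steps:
$\left(-49 - 14\right) + 32 \left(54 - 66\right) = -63 + 32 \left(54 - 66\right) = -63 + 32 \left(-12\right) = -63 - 384 = -447$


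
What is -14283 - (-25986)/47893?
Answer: -684029733/47893 ≈ -14282.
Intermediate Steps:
-14283 - (-25986)/47893 = -14283 - 1*(-25986/47893) = -14283 + 25986/47893 = -684029733/47893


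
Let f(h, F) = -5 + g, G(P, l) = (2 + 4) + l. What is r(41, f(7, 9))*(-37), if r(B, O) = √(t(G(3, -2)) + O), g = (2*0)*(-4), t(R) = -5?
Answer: -37*I*√10 ≈ -117.0*I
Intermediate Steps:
G(P, l) = 6 + l
g = 0 (g = 0*(-4) = 0)
f(h, F) = -5 (f(h, F) = -5 + 0 = -5)
r(B, O) = √(-5 + O)
r(41, f(7, 9))*(-37) = √(-5 - 5)*(-37) = √(-10)*(-37) = (I*√10)*(-37) = -37*I*√10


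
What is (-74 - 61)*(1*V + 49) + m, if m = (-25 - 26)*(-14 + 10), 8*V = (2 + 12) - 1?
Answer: -53043/8 ≈ -6630.4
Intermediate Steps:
V = 13/8 (V = ((2 + 12) - 1)/8 = (14 - 1)/8 = (1/8)*13 = 13/8 ≈ 1.6250)
m = 204 (m = -51*(-4) = 204)
(-74 - 61)*(1*V + 49) + m = (-74 - 61)*(1*(13/8) + 49) + 204 = -135*(13/8 + 49) + 204 = -135*405/8 + 204 = -54675/8 + 204 = -53043/8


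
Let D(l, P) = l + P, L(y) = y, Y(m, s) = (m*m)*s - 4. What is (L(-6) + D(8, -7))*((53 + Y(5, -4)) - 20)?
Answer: 355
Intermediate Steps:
Y(m, s) = -4 + s*m**2 (Y(m, s) = m**2*s - 4 = s*m**2 - 4 = -4 + s*m**2)
D(l, P) = P + l
(L(-6) + D(8, -7))*((53 + Y(5, -4)) - 20) = (-6 + (-7 + 8))*((53 + (-4 - 4*5**2)) - 20) = (-6 + 1)*((53 + (-4 - 4*25)) - 20) = -5*((53 + (-4 - 100)) - 20) = -5*((53 - 104) - 20) = -5*(-51 - 20) = -5*(-71) = 355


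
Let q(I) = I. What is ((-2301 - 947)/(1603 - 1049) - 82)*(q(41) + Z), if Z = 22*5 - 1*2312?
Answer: 52594418/277 ≈ 1.8987e+5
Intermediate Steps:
Z = -2202 (Z = 110 - 2312 = -2202)
((-2301 - 947)/(1603 - 1049) - 82)*(q(41) + Z) = ((-2301 - 947)/(1603 - 1049) - 82)*(41 - 2202) = (-3248/554 - 82)*(-2161) = (-3248*1/554 - 82)*(-2161) = (-1624/277 - 82)*(-2161) = -24338/277*(-2161) = 52594418/277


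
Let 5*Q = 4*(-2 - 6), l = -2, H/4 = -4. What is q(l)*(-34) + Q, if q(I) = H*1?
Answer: 2688/5 ≈ 537.60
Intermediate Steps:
H = -16 (H = 4*(-4) = -16)
Q = -32/5 (Q = (4*(-2 - 6))/5 = (4*(-8))/5 = (1/5)*(-32) = -32/5 ≈ -6.4000)
q(I) = -16 (q(I) = -16*1 = -16)
q(l)*(-34) + Q = -16*(-34) - 32/5 = 544 - 32/5 = 2688/5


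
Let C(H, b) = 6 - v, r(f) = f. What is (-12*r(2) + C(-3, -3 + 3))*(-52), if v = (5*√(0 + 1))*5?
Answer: 2236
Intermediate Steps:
v = 25 (v = (5*√1)*5 = (5*1)*5 = 5*5 = 25)
C(H, b) = -19 (C(H, b) = 6 - 1*25 = 6 - 25 = -19)
(-12*r(2) + C(-3, -3 + 3))*(-52) = (-12*2 - 19)*(-52) = (-24 - 19)*(-52) = -43*(-52) = 2236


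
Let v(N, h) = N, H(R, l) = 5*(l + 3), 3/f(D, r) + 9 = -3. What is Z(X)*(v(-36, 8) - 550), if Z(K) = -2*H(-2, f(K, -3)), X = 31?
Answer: 16115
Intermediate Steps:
f(D, r) = -¼ (f(D, r) = 3/(-9 - 3) = 3/(-12) = 3*(-1/12) = -¼)
H(R, l) = 15 + 5*l (H(R, l) = 5*(3 + l) = 15 + 5*l)
Z(K) = -55/2 (Z(K) = -2*(15 + 5*(-¼)) = -2*(15 - 5/4) = -2*55/4 = -55/2)
Z(X)*(v(-36, 8) - 550) = -55*(-36 - 550)/2 = -55/2*(-586) = 16115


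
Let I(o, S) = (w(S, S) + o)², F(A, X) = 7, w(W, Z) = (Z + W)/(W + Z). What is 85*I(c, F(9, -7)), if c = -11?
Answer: 8500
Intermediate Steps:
w(W, Z) = 1 (w(W, Z) = (W + Z)/(W + Z) = 1)
I(o, S) = (1 + o)²
85*I(c, F(9, -7)) = 85*(1 - 11)² = 85*(-10)² = 85*100 = 8500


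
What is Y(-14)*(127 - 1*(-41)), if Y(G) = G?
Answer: -2352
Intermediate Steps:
Y(-14)*(127 - 1*(-41)) = -14*(127 - 1*(-41)) = -14*(127 + 41) = -14*168 = -2352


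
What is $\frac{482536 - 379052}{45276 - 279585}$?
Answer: $- \frac{103484}{234309} \approx -0.44166$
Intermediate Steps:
$\frac{482536 - 379052}{45276 - 279585} = \frac{103484}{-234309} = 103484 \left(- \frac{1}{234309}\right) = - \frac{103484}{234309}$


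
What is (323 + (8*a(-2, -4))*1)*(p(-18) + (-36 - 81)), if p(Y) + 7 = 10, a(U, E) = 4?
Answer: -40470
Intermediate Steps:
p(Y) = 3 (p(Y) = -7 + 10 = 3)
(323 + (8*a(-2, -4))*1)*(p(-18) + (-36 - 81)) = (323 + (8*4)*1)*(3 + (-36 - 81)) = (323 + 32*1)*(3 - 117) = (323 + 32)*(-114) = 355*(-114) = -40470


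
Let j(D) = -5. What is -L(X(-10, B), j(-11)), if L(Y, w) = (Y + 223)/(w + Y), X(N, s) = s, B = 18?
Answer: -241/13 ≈ -18.538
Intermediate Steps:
L(Y, w) = (223 + Y)/(Y + w)
-L(X(-10, B), j(-11)) = -(223 + 18)/(18 - 5) = -241/13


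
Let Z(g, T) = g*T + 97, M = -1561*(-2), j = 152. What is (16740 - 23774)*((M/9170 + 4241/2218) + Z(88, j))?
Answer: -68851296592863/726395 ≈ -9.4785e+7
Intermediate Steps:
M = 3122
Z(g, T) = 97 + T*g (Z(g, T) = T*g + 97 = 97 + T*g)
(16740 - 23774)*((M/9170 + 4241/2218) + Z(88, j)) = (16740 - 23774)*((3122/9170 + 4241/2218) + (97 + 152*88)) = -7034*((3122*(1/9170) + 4241*(1/2218)) + (97 + 13376)) = -7034*((223/655 + 4241/2218) + 13473) = -7034*(3272469/1452790 + 13473) = -7034*19576712139/1452790 = -68851296592863/726395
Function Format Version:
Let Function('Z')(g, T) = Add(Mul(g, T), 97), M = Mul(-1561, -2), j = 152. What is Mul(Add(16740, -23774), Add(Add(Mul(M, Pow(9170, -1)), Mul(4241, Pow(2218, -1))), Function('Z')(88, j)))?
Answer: Rational(-68851296592863, 726395) ≈ -9.4785e+7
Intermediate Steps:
M = 3122
Function('Z')(g, T) = Add(97, Mul(T, g)) (Function('Z')(g, T) = Add(Mul(T, g), 97) = Add(97, Mul(T, g)))
Mul(Add(16740, -23774), Add(Add(Mul(M, Pow(9170, -1)), Mul(4241, Pow(2218, -1))), Function('Z')(88, j))) = Mul(Add(16740, -23774), Add(Add(Mul(3122, Pow(9170, -1)), Mul(4241, Pow(2218, -1))), Add(97, Mul(152, 88)))) = Mul(-7034, Add(Add(Mul(3122, Rational(1, 9170)), Mul(4241, Rational(1, 2218))), Add(97, 13376))) = Mul(-7034, Add(Add(Rational(223, 655), Rational(4241, 2218)), 13473)) = Mul(-7034, Add(Rational(3272469, 1452790), 13473)) = Mul(-7034, Rational(19576712139, 1452790)) = Rational(-68851296592863, 726395)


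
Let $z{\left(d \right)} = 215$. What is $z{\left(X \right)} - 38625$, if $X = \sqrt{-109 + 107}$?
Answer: $-38410$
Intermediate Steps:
$X = i \sqrt{2}$ ($X = \sqrt{-2} = i \sqrt{2} \approx 1.4142 i$)
$z{\left(X \right)} - 38625 = 215 - 38625 = -38410$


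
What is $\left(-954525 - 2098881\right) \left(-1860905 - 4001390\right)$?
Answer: $17899966726770$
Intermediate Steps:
$\left(-954525 - 2098881\right) \left(-1860905 - 4001390\right) = \left(-954525 - 2098881\right) \left(-5862295\right) = \left(-3053406\right) \left(-5862295\right) = 17899966726770$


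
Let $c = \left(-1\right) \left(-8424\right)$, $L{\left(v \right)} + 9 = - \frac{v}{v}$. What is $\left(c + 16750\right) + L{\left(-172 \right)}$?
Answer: $25164$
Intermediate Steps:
$L{\left(v \right)} = -10$ ($L{\left(v \right)} = -9 - \frac{v}{v} = -9 - 1 = -10$)
$c = 8424$
$\left(c + 16750\right) + L{\left(-172 \right)} = \left(8424 + 16750\right) - 10 = 25174 - 10 = 25164$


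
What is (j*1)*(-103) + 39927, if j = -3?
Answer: 40236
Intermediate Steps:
(j*1)*(-103) + 39927 = -3*1*(-103) + 39927 = -3*(-103) + 39927 = 309 + 39927 = 40236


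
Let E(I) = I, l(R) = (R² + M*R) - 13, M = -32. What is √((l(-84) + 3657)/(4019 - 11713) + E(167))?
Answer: √2445749485/3847 ≈ 12.855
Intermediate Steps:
l(R) = -13 + R² - 32*R (l(R) = (R² - 32*R) - 13 = -13 + R² - 32*R)
√((l(-84) + 3657)/(4019 - 11713) + E(167)) = √(((-13 + (-84)² - 32*(-84)) + 3657)/(4019 - 11713) + 167) = √(((-13 + 7056 + 2688) + 3657)/(-7694) + 167) = √((9731 + 3657)*(-1/7694) + 167) = √(13388*(-1/7694) + 167) = √(-6694/3847 + 167) = √(635755/3847) = √2445749485/3847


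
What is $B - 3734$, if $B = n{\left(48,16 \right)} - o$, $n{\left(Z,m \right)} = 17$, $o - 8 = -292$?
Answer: $-3433$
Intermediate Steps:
$o = -284$ ($o = 8 - 292 = -284$)
$B = 301$ ($B = 17 - -284 = 17 + 284 = 301$)
$B - 3734 = 301 - 3734 = -3433$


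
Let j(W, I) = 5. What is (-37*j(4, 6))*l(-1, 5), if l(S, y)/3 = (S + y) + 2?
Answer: -3330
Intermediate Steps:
l(S, y) = 6 + 3*S + 3*y (l(S, y) = 3*((S + y) + 2) = 3*(2 + S + y) = 6 + 3*S + 3*y)
(-37*j(4, 6))*l(-1, 5) = (-37*5)*(6 + 3*(-1) + 3*5) = -185*(6 - 3 + 15) = -185*18 = -3330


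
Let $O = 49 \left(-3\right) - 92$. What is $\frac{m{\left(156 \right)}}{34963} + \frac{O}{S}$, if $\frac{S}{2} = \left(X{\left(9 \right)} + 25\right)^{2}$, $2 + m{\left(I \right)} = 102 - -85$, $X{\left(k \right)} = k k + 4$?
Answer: $- \frac{3879157}{846104600} \approx -0.0045847$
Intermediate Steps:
$O = -239$ ($O = -147 - 92 = -239$)
$X{\left(k \right)} = 4 + k^{2}$ ($X{\left(k \right)} = k^{2} + 4 = 4 + k^{2}$)
$m{\left(I \right)} = 185$ ($m{\left(I \right)} = -2 + \left(102 - -85\right) = -2 + \left(102 + 85\right) = -2 + 187 = 185$)
$S = 24200$ ($S = 2 \left(\left(4 + 9^{2}\right) + 25\right)^{2} = 2 \left(\left(4 + 81\right) + 25\right)^{2} = 2 \left(85 + 25\right)^{2} = 2 \cdot 110^{2} = 2 \cdot 12100 = 24200$)
$\frac{m{\left(156 \right)}}{34963} + \frac{O}{S} = \frac{185}{34963} - \frac{239}{24200} = - \frac{3879157}{846104600}$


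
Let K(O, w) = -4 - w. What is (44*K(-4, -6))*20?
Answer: 1760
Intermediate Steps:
(44*K(-4, -6))*20 = (44*(-4 - 1*(-6)))*20 = (44*(-4 + 6))*20 = (44*2)*20 = 88*20 = 1760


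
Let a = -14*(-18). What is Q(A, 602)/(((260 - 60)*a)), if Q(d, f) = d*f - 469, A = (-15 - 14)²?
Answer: 72259/7200 ≈ 10.036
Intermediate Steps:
A = 841 (A = (-29)² = 841)
Q(d, f) = -469 + d*f
a = 252
Q(A, 602)/(((260 - 60)*a)) = (-469 + 841*602)/(((260 - 60)*252)) = (-469 + 506282)/((200*252)) = 505813/50400 = 505813*(1/50400) = 72259/7200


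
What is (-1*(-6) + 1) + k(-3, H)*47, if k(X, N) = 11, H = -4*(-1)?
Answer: 524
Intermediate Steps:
H = 4
(-1*(-6) + 1) + k(-3, H)*47 = (-1*(-6) + 1) + 11*47 = (6 + 1) + 517 = 7 + 517 = 524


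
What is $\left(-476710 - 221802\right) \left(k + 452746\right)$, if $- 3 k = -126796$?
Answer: $- \frac{1037314069408}{3} \approx -3.4577 \cdot 10^{11}$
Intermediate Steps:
$k = \frac{126796}{3}$ ($k = \left(- \frac{1}{3}\right) \left(-126796\right) = \frac{126796}{3} \approx 42265.0$)
$\left(-476710 - 221802\right) \left(k + 452746\right) = \left(-476710 - 221802\right) \left(\frac{126796}{3} + 452746\right) = \left(-698512\right) \frac{1485034}{3} = - \frac{1037314069408}{3}$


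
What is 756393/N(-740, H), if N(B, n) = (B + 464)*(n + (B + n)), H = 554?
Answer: -252131/33856 ≈ -7.4472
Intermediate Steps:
N(B, n) = (464 + B)*(B + 2*n)
756393/N(-740, H) = 756393/((-740)² + 464*(-740) + 928*554 + 2*(-740)*554) = 756393/(547600 - 343360 + 514112 - 819920) = 756393/(-101568) = 756393*(-1/101568) = -252131/33856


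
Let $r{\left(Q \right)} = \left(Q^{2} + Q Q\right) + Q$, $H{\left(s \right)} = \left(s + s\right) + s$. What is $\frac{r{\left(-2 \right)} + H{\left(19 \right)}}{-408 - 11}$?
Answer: $- \frac{63}{419} \approx -0.15036$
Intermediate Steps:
$H{\left(s \right)} = 3 s$ ($H{\left(s \right)} = 2 s + s = 3 s$)
$r{\left(Q \right)} = Q + 2 Q^{2}$ ($r{\left(Q \right)} = \left(Q^{2} + Q^{2}\right) + Q = 2 Q^{2} + Q = Q + 2 Q^{2}$)
$\frac{r{\left(-2 \right)} + H{\left(19 \right)}}{-408 - 11} = \frac{- 2 \left(1 + 2 \left(-2\right)\right) + 3 \cdot 19}{-408 - 11} = \frac{- 2 \left(1 - 4\right) + 57}{-419} = \left(\left(-2\right) \left(-3\right) + 57\right) \left(- \frac{1}{419}\right) = \left(6 + 57\right) \left(- \frac{1}{419}\right) = 63 \left(- \frac{1}{419}\right) = - \frac{63}{419}$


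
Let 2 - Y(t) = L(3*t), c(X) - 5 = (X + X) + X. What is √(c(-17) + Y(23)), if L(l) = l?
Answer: I*√113 ≈ 10.63*I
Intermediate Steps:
c(X) = 5 + 3*X (c(X) = 5 + ((X + X) + X) = 5 + (2*X + X) = 5 + 3*X)
Y(t) = 2 - 3*t
√(c(-17) + Y(23)) = √((5 + 3*(-17)) + (2 - 3*23)) = √((5 - 51) + (2 - 69)) = √(-46 - 67) = √(-113) = I*√113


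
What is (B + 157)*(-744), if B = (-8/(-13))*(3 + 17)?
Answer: -1637544/13 ≈ -1.2596e+5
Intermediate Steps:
B = 160/13 (B = -8*(-1/13)*20 = (8/13)*20 = 160/13 ≈ 12.308)
(B + 157)*(-744) = (160/13 + 157)*(-744) = (2201/13)*(-744) = -1637544/13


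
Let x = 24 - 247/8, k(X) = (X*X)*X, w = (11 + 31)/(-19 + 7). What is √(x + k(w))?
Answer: I*√199/2 ≈ 7.0534*I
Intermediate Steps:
w = -7/2 (w = 42/(-12) = 42*(-1/12) = -7/2 ≈ -3.5000)
k(X) = X³ (k(X) = X²*X = X³)
x = -55/8 (x = 24 - 247/8 = -55/8 ≈ -6.8750)
√(x + k(w)) = √(-55/8 + (-7/2)³) = √(-55/8 - 343/8) = √(-199/4) = I*√199/2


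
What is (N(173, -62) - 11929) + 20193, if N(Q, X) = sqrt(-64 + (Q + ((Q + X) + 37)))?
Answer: 8264 + sqrt(257) ≈ 8280.0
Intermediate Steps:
N(Q, X) = sqrt(-27 + X + 2*Q) (N(Q, X) = sqrt(-64 + (Q + (37 + Q + X))) = sqrt(-64 + (37 + X + 2*Q)) = sqrt(-27 + X + 2*Q))
(N(173, -62) - 11929) + 20193 = (sqrt(-27 - 62 + 2*173) - 11929) + 20193 = (sqrt(-27 - 62 + 346) - 11929) + 20193 = (sqrt(257) - 11929) + 20193 = (-11929 + sqrt(257)) + 20193 = 8264 + sqrt(257)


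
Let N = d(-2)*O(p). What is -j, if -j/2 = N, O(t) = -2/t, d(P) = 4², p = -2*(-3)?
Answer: -32/3 ≈ -10.667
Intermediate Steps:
p = 6
d(P) = 16
N = -16/3 (N = 16*(-2/6) = 16*(-2*⅙) = 16*(-⅓) = -16/3 ≈ -5.3333)
j = 32/3 (j = -2*(-16/3) = 32/3 ≈ 10.667)
-j = -1*32/3 = -32/3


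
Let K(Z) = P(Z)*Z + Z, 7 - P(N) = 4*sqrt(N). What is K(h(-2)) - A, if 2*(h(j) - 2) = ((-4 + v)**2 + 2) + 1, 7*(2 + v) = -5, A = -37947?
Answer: 1869611/49 - 10208*sqrt(319)/343 ≈ 37624.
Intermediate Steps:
v = -19/7 (v = -2 + (1/7)*(-5) = -2 - 5/7 = -19/7 ≈ -2.7143)
P(N) = 7 - 4*sqrt(N)
h(j) = 1276/49 (h(j) = 2 + (((-4 - 19/7)**2 + 2) + 1)/2 = 2 + (((-47/7)**2 + 2) + 1)/2 = 2 + ((2209/49 + 2) + 1)/2 = 2 + (2307/49 + 1)/2 = 2 + (1/2)*(2356/49) = 2 + 1178/49 = 1276/49)
K(Z) = Z + Z*(7 - 4*sqrt(Z)) (K(Z) = (7 - 4*sqrt(Z))*Z + Z = Z*(7 - 4*sqrt(Z)) + Z = Z + Z*(7 - 4*sqrt(Z)))
K(h(-2)) - A = (-10208*sqrt(319)/343 + 8*(1276/49)) - 1*(-37947) = (-10208*sqrt(319)/343 + 10208/49) + 37947 = (10208/49 - 10208*sqrt(319)/343) + 37947 = 1869611/49 - 10208*sqrt(319)/343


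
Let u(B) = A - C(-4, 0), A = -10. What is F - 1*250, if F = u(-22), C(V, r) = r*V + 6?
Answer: -266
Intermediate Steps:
C(V, r) = 6 + V*r (C(V, r) = V*r + 6 = 6 + V*r)
u(B) = -16 (u(B) = -10 - (6 - 4*0) = -10 - (6 + 0) = -10 - 1*6 = -10 - 6 = -16)
F = -16
F - 1*250 = -16 - 1*250 = -16 - 250 = -266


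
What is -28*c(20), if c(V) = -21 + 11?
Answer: 280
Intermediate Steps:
c(V) = -10
-28*c(20) = -28*(-10) = 280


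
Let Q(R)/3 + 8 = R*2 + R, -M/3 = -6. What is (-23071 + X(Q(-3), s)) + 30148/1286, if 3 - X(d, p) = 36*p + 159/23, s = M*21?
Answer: -542156899/14789 ≈ -36660.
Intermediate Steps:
M = 18 (M = -3*(-6) = 18)
Q(R) = -24 + 9*R (Q(R) = -24 + 3*(R*2 + R) = -24 + 3*(2*R + R) = -24 + 3*(3*R) = -24 + 9*R)
s = 378 (s = 18*21 = 378)
X(d, p) = -90/23 - 36*p (X(d, p) = 3 - (36*p + 159/23) = 3 - (159/23 + 36*p) = 3 + (-159/23 - 36*p) = -90/23 - 36*p)
(-23071 + X(Q(-3), s)) + 30148/1286 = (-23071 + (-90/23 - 36*378)) + 30148/1286 = (-23071 + (-90/23 - 13608)) + 30148*(1/1286) = (-23071 - 313074/23) + 15074/643 = -843707/23 + 15074/643 = -542156899/14789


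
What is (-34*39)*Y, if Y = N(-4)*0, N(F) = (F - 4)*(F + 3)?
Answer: 0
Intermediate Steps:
N(F) = (-4 + F)*(3 + F)
Y = 0 (Y = (-12 + (-4)² - 1*(-4))*0 = (-12 + 16 + 4)*0 = 8*0 = 0)
(-34*39)*Y = -34*39*0 = -1326*0 = 0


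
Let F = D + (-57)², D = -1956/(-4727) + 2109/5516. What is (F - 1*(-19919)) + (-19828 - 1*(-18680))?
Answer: 3522534633/159964 ≈ 22021.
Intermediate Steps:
D = 127353/159964 (D = -1956*(-1/4727) + 2109*(1/5516) = 12/29 + 2109/5516 = 127353/159964 ≈ 0.79613)
F = 519850389/159964 (F = 127353/159964 + (-57)² = 127353/159964 + 3249 = 519850389/159964 ≈ 3249.8)
(F - 1*(-19919)) + (-19828 - 1*(-18680)) = (519850389/159964 - 1*(-19919)) + (-19828 - 1*(-18680)) = (519850389/159964 + 19919) + (-19828 + 18680) = 3706173305/159964 - 1148 = 3522534633/159964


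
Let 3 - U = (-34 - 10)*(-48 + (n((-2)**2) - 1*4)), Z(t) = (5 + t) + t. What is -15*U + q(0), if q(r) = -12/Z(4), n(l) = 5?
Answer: 402663/13 ≈ 30974.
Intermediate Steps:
Z(t) = 5 + 2*t
U = -2065 (U = 3 - (-34 - 10)*(-48 + (5 - 1*4)) = 3 - (-44)*(-48 + (5 - 4)) = 3 - (-44)*(-48 + 1) = 3 - (-44)*(-47) = 3 - 1*2068 = 3 - 2068 = -2065)
q(r) = -12/13 (q(r) = -12/(5 + 2*4) = -12/(5 + 8) = -12/13)
-15*U + q(0) = -15*(-2065) - 12/13 = 30975 - 12/13 = 402663/13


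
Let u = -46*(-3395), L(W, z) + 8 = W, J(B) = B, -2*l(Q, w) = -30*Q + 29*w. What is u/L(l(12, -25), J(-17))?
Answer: 312340/1069 ≈ 292.18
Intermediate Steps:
l(Q, w) = 15*Q - 29*w/2 (l(Q, w) = -(-30*Q + 29*w)/2 = 15*Q - 29*w/2)
L(W, z) = -8 + W
u = 156170
u/L(l(12, -25), J(-17)) = 156170/(-8 + (15*12 - 29/2*(-25))) = 156170/(-8 + (180 + 725/2)) = 156170/(-8 + 1085/2) = 156170/(1069/2) = 156170*(2/1069) = 312340/1069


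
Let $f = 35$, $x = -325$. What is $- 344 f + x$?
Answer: $-12365$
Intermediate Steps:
$- 344 f + x = \left(-344\right) 35 - 325 = -12040 - 325 = -12365$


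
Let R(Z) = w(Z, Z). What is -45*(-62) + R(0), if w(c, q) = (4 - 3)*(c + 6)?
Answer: 2796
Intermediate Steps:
w(c, q) = 6 + c (w(c, q) = 1*(6 + c) = 6 + c)
R(Z) = 6 + Z
-45*(-62) + R(0) = -45*(-62) + (6 + 0) = 2790 + 6 = 2796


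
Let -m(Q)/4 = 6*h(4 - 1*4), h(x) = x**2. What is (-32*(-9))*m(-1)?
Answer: 0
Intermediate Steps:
m(Q) = 0 (m(Q) = -24*(4 - 1*4)**2 = -24*(4 - 4)**2 = -24*0**2 = -24*0 = -4*0 = 0)
(-32*(-9))*m(-1) = -32*(-9)*0 = 288*0 = 0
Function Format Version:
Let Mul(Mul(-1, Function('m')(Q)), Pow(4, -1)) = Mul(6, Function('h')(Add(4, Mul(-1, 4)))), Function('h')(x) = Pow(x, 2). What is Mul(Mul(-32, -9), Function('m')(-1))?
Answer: 0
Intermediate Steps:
Function('m')(Q) = 0 (Function('m')(Q) = Mul(-4, Mul(6, Pow(Add(4, Mul(-1, 4)), 2))) = Mul(-4, Mul(6, Pow(Add(4, -4), 2))) = Mul(-4, Mul(6, Pow(0, 2))) = Mul(-4, Mul(6, 0)) = Mul(-4, 0) = 0)
Mul(Mul(-32, -9), Function('m')(-1)) = Mul(Mul(-32, -9), 0) = Mul(288, 0) = 0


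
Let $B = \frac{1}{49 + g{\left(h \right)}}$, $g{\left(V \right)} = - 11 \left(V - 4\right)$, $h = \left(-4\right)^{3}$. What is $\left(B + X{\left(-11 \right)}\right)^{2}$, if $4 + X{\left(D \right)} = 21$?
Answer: $\frac{183602500}{635209} \approx 289.04$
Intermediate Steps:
$X{\left(D \right)} = 17$ ($X{\left(D \right)} = -4 + 21 = 17$)
$h = -64$
$g{\left(V \right)} = 44 - 11 V$ ($g{\left(V \right)} = - 11 \left(-4 + V\right) = 44 - 11 V$)
$B = \frac{1}{797}$ ($B = \frac{1}{49 + \left(44 - -704\right)} = \frac{1}{49 + \left(44 + 704\right)} = \frac{1}{49 + 748} = \frac{1}{797} \approx 0.0012547$)
$\left(B + X{\left(-11 \right)}\right)^{2} = \left(\frac{1}{797} + 17\right)^{2} = \left(\frac{13550}{797}\right)^{2} = \frac{183602500}{635209}$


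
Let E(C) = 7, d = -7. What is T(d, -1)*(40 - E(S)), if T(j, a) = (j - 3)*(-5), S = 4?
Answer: 1650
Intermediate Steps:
T(j, a) = 15 - 5*j (T(j, a) = (-3 + j)*(-5) = 15 - 5*j)
T(d, -1)*(40 - E(S)) = (15 - 5*(-7))*(40 - 1*7) = (15 + 35)*(40 - 7) = 50*33 = 1650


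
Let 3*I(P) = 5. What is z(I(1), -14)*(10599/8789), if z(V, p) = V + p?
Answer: -130721/8789 ≈ -14.873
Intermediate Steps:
I(P) = 5/3 (I(P) = (⅓)*5 = 5/3)
z(I(1), -14)*(10599/8789) = (5/3 - 14)*(10599/8789) = -130721/8789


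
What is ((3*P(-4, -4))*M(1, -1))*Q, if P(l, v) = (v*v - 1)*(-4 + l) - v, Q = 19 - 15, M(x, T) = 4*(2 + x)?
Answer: -16704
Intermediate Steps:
M(x, T) = 8 + 4*x
Q = 4
P(l, v) = -v + (-1 + v²)*(-4 + l) (P(l, v) = (v² - 1)*(-4 + l) - v = (-1 + v²)*(-4 + l) - v = -v + (-1 + v²)*(-4 + l))
((3*P(-4, -4))*M(1, -1))*Q = ((3*(4 - 1*(-4) - 1*(-4) - 4*(-4)² - 4*(-4)²))*(8 + 4*1))*4 = ((3*(4 + 4 + 4 - 4*16 - 4*16))*(8 + 4))*4 = ((3*(4 + 4 + 4 - 64 - 64))*12)*4 = ((3*(-116))*12)*4 = -348*12*4 = -4176*4 = -16704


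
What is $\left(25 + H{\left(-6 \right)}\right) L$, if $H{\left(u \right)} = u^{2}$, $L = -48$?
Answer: $-2928$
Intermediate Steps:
$\left(25 + H{\left(-6 \right)}\right) L = \left(25 + \left(-6\right)^{2}\right) \left(-48\right) = \left(25 + 36\right) \left(-48\right) = 61 \left(-48\right) = -2928$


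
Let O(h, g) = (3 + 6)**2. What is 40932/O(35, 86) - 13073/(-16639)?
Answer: 25263943/49917 ≈ 506.12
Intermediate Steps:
O(h, g) = 81 (O(h, g) = 9**2 = 81)
40932/O(35, 86) - 13073/(-16639) = 40932/81 - 13073/(-16639) = 40932*(1/81) - 13073*(-1/16639) = 1516/3 + 13073/16639 = 25263943/49917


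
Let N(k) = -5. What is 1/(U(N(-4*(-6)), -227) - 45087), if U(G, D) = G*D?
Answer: -1/43952 ≈ -2.2752e-5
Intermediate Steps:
U(G, D) = D*G
1/(U(N(-4*(-6)), -227) - 45087) = 1/(-227*(-5) - 45087) = 1/(1135 - 45087) = 1/(-43952) = -1/43952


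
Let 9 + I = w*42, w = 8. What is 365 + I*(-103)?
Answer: -33316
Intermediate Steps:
I = 327 (I = -9 + 8*42 = -9 + 336 = 327)
365 + I*(-103) = 365 + 327*(-103) = 365 - 33681 = -33316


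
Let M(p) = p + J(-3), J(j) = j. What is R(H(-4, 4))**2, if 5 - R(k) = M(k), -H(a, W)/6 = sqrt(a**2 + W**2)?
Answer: 1216 + 384*sqrt(2) ≈ 1759.1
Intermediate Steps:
H(a, W) = -6*sqrt(W**2 + a**2) (H(a, W) = -6*sqrt(a**2 + W**2) = -6*sqrt(W**2 + a**2))
M(p) = -3 + p (M(p) = p - 3 = -3 + p)
R(k) = 8 - k (R(k) = 5 - (-3 + k) = 5 + (3 - k) = 8 - k)
R(H(-4, 4))**2 = (8 - (-6)*sqrt(4**2 + (-4)**2))**2 = (8 - (-6)*sqrt(16 + 16))**2 = (8 - (-6)*sqrt(32))**2 = (8 - (-6)*4*sqrt(2))**2 = (8 - (-24)*sqrt(2))**2 = (8 + 24*sqrt(2))**2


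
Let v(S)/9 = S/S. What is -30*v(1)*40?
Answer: -10800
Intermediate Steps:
v(S) = 9 (v(S) = 9*(S/S) = 9*1 = 9)
-30*v(1)*40 = -30*9*40 = -270*40 = -10800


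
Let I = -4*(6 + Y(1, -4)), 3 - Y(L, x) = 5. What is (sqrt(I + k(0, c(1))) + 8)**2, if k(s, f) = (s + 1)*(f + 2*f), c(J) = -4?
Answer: 36 + 32*I*sqrt(7) ≈ 36.0 + 84.664*I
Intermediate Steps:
Y(L, x) = -2 (Y(L, x) = 3 - 1*5 = 3 - 5 = -2)
I = -16 (I = -4*(6 - 2) = -4*4 = -16)
k(s, f) = 3*f*(1 + s) (k(s, f) = (1 + s)*(3*f) = 3*f*(1 + s))
(sqrt(I + k(0, c(1))) + 8)**2 = (sqrt(-16 + 3*(-4)*(1 + 0)) + 8)**2 = (sqrt(-16 + 3*(-4)*1) + 8)**2 = (sqrt(-16 - 12) + 8)**2 = (sqrt(-28) + 8)**2 = (2*I*sqrt(7) + 8)**2 = (8 + 2*I*sqrt(7))**2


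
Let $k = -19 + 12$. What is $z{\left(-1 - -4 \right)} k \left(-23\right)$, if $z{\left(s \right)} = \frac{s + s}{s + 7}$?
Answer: $\frac{483}{5} \approx 96.6$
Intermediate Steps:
$k = -7$
$z{\left(s \right)} = \frac{2 s}{7 + s}$
$z{\left(-1 - -4 \right)} k \left(-23\right) = \frac{2 \left(-1 - -4\right)}{7 - -3} \left(-7\right) \left(-23\right) = \frac{2 \left(-1 + 4\right)}{7 + \left(-1 + 4\right)} \left(-7\right) \left(-23\right) = 2 \cdot 3 \frac{1}{7 + 3} \left(-7\right) \left(-23\right) = 2 \cdot 3 \cdot \frac{1}{10} \left(-7\right) \left(-23\right) = \frac{3}{5} \left(-7\right) \left(-23\right) = \left(- \frac{21}{5}\right) \left(-23\right) = \frac{483}{5}$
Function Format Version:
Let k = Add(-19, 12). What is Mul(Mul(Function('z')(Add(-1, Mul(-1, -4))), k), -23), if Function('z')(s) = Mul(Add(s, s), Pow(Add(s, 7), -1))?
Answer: Rational(483, 5) ≈ 96.600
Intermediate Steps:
k = -7
Function('z')(s) = Mul(2, s, Pow(Add(7, s), -1)) (Function('z')(s) = Mul(Mul(2, s), Pow(Add(7, s), -1)) = Mul(2, s, Pow(Add(7, s), -1)))
Mul(Mul(Function('z')(Add(-1, Mul(-1, -4))), k), -23) = Mul(Mul(Mul(2, Add(-1, Mul(-1, -4)), Pow(Add(7, Add(-1, Mul(-1, -4))), -1)), -7), -23) = Mul(Mul(Mul(2, Add(-1, 4), Pow(Add(7, Add(-1, 4)), -1)), -7), -23) = Mul(Mul(Mul(2, 3, Pow(Add(7, 3), -1)), -7), -23) = Mul(Mul(Mul(2, 3, Pow(10, -1)), -7), -23) = Mul(Mul(Mul(2, 3, Rational(1, 10)), -7), -23) = Mul(Mul(Rational(3, 5), -7), -23) = Mul(Rational(-21, 5), -23) = Rational(483, 5)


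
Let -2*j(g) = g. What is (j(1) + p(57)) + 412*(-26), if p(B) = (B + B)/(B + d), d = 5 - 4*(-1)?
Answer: -235637/22 ≈ -10711.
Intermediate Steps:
j(g) = -g/2
d = 9 (d = 5 + 4 = 9)
p(B) = 2*B/(9 + B) (p(B) = (B + B)/(B + 9) = (2*B)/(9 + B) = 2*B/(9 + B))
(j(1) + p(57)) + 412*(-26) = (-1/2*1 + 2*57/(9 + 57)) + 412*(-26) = (-1/2 + 2*57/66) - 10712 = (-1/2 + 2*57*(1/66)) - 10712 = (-1/2 + 19/11) - 10712 = 27/22 - 10712 = -235637/22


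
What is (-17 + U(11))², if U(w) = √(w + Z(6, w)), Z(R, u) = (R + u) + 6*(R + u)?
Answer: (17 - √130)² ≈ 31.340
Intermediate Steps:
Z(R, u) = 7*R + 7*u (Z(R, u) = (R + u) + (6*R + 6*u) = 7*R + 7*u)
U(w) = √(42 + 8*w) (U(w) = √(w + (7*6 + 7*w)) = √(w + (42 + 7*w)) = √(42 + 8*w))
(-17 + U(11))² = (-17 + √(42 + 8*11))² = (-17 + √(42 + 88))² = (-17 + √130)²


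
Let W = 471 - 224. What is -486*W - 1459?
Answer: -121501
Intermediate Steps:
W = 247
-486*W - 1459 = -486*247 - 1459 = -120042 - 1459 = -121501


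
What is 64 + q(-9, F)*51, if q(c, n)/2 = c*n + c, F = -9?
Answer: 7408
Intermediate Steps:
q(c, n) = 2*c + 2*c*n (q(c, n) = 2*(c*n + c) = 2*(c + c*n) = 2*c + 2*c*n)
64 + q(-9, F)*51 = 64 + (2*(-9)*(1 - 9))*51 = 64 + (2*(-9)*(-8))*51 = 64 + 144*51 = 64 + 7344 = 7408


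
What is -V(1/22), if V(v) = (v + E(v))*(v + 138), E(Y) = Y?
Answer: -3037/242 ≈ -12.550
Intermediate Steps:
V(v) = 2*v*(138 + v) (V(v) = (v + v)*(v + 138) = (2*v)*(138 + v) = 2*v*(138 + v))
-V(1/22) = -2*(138 + 1/22)/22 = -2*3037/(22*22) = -1*3037/242 = -3037/242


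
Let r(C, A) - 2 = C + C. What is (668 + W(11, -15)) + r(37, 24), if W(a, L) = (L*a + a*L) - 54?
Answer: 360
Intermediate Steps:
r(C, A) = 2 + 2*C (r(C, A) = 2 + (C + C) = 2 + 2*C)
W(a, L) = -54 + 2*L*a (W(a, L) = (L*a + L*a) - 54 = 2*L*a - 54 = -54 + 2*L*a)
(668 + W(11, -15)) + r(37, 24) = (668 + (-54 + 2*(-15)*11)) + (2 + 2*37) = (668 + (-54 - 330)) + (2 + 74) = (668 - 384) + 76 = 284 + 76 = 360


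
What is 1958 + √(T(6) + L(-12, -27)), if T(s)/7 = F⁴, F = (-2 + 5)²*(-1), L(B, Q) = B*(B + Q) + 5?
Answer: 1958 + 40*√29 ≈ 2173.4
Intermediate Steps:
L(B, Q) = 5 + B*(B + Q)
F = -9 (F = 3²*(-1) = 9*(-1) = -9)
T(s) = 45927 (T(s) = 7*(-9)⁴ = 7*6561 = 45927)
1958 + √(T(6) + L(-12, -27)) = 1958 + √(45927 + (5 + (-12)² - 12*(-27))) = 1958 + √(45927 + (5 + 144 + 324)) = 1958 + √(45927 + 473) = 1958 + √46400 = 1958 + 40*√29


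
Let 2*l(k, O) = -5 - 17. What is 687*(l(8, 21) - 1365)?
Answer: -945312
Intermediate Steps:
l(k, O) = -11 (l(k, O) = (-5 - 17)/2 = (½)*(-22) = -11)
687*(l(8, 21) - 1365) = 687*(-11 - 1365) = 687*(-1376) = -945312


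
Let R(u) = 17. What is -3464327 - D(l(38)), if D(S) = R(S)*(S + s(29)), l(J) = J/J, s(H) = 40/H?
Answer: -100466656/29 ≈ -3.4644e+6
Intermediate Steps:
l(J) = 1
D(S) = 680/29 + 17*S (D(S) = 17*(S + 40/29) = 17*(40/29 + S) = 680/29 + 17*S)
-3464327 - D(l(38)) = -3464327 - (680/29 + 17*1) = -3464327 - (680/29 + 17) = -3464327 - 1*1173/29 = -3464327 - 1173/29 = -100466656/29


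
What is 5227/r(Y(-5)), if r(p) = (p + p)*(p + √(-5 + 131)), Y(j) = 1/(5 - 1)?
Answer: -41816/2015 + 501792*√14/2015 ≈ 911.03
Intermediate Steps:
Y(j) = ¼ (Y(j) = 1/4 = ¼)
r(p) = 2*p*(p + 3*√14) (r(p) = (2*p)*(p + √126) = (2*p)*(p + 3*√14) = 2*p*(p + 3*√14))
5227/r(Y(-5)) = 5227/((2*(¼)*(¼ + 3*√14))) = 5227/(⅛ + 3*√14/2)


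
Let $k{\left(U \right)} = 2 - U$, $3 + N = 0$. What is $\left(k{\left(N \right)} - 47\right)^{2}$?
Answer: $1764$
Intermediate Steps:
$N = -3$ ($N = -3 + 0 = -3$)
$\left(k{\left(N \right)} - 47\right)^{2} = \left(\left(2 - -3\right) - 47\right)^{2} = \left(\left(2 + 3\right) - 47\right)^{2} = \left(5 - 47\right)^{2} = \left(-42\right)^{2} = 1764$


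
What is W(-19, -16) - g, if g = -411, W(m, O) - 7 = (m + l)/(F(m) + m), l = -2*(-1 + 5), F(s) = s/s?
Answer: 839/2 ≈ 419.50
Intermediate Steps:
F(s) = 1
l = -8 (l = -2*4 = -8)
W(m, O) = 7 + (-8 + m)/(1 + m) (W(m, O) = 7 + (m - 8)/(1 + m) = 7 + (-8 + m)/(1 + m))
W(-19, -16) - g = (-1 + 8*(-19))/(1 - 19) - 1*(-411) = (-1 - 152)/(-18) + 411 = -1/18*(-153) + 411 = 17/2 + 411 = 839/2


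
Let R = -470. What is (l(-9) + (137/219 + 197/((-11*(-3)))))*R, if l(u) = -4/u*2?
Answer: -25421360/7227 ≈ -3517.6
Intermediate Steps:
l(u) = -8/u
(l(-9) + (137/219 + 197/((-11*(-3)))))*R = (-8/(-9) + (137/219 + 197/((-11*(-3)))))*(-470) = (-8*(-1/9) + (137*(1/219) + 197/33))*(-470) = (8/9 + (137/219 + 197*(1/33)))*(-470) = (8/9 + (137/219 + 197/33))*(-470) = (8/9 + 5296/803)*(-470) = (54088/7227)*(-470) = -25421360/7227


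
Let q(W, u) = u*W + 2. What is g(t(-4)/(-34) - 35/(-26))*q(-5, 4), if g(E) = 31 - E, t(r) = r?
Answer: -117495/221 ≈ -531.65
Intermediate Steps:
q(W, u) = 2 + W*u (q(W, u) = W*u + 2 = 2 + W*u)
g(t(-4)/(-34) - 35/(-26))*q(-5, 4) = (31 - (-4/(-34) - 35/(-26)))*(2 - 5*4) = (31 - (-4*(-1/34) - 35*(-1/26)))*(2 - 20) = (31 - (2/17 + 35/26))*(-18) = (31 - 1*647/442)*(-18) = (31 - 647/442)*(-18) = (13055/442)*(-18) = -117495/221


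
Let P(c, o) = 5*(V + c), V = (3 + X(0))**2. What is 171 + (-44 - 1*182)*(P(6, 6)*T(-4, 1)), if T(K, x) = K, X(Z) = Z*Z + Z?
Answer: 67971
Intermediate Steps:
X(Z) = Z + Z**2 (X(Z) = Z**2 + Z = Z + Z**2)
V = 9 (V = (3 + 0*(1 + 0))**2 = (3 + 0*1)**2 = (3 + 0)**2 = 3**2 = 9)
P(c, o) = 45 + 5*c (P(c, o) = 5*(9 + c) = 45 + 5*c)
171 + (-44 - 1*182)*(P(6, 6)*T(-4, 1)) = 171 + (-44 - 1*182)*((45 + 5*6)*(-4)) = 171 + (-44 - 182)*((45 + 30)*(-4)) = 171 - 16950*(-4) = 171 - 226*(-300) = 171 + 67800 = 67971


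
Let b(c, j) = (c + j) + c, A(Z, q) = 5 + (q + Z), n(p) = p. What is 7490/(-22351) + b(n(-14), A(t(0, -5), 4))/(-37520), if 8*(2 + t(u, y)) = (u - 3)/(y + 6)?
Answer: -320625197/958410880 ≈ -0.33454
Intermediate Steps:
t(u, y) = -2 + (-3 + u)/(8*(6 + y)) (t(u, y) = -2 + ((u - 3)/(y + 6))/8 = -2 + ((-3 + u)/(6 + y))/8 = -2 + (-3 + u)/(8*(6 + y)))
A(Z, q) = 5 + Z + q (A(Z, q) = 5 + (Z + q) = 5 + Z + q)
b(c, j) = j + 2*c
7490/(-22351) + b(n(-14), A(t(0, -5), 4))/(-37520) = 7490/(-22351) + ((5 + (-99 + 0 - 16*(-5))/(8*(6 - 5)) + 4) + 2*(-14))/(-37520) = 7490*(-1/22351) + ((5 + (⅛)*(-99 + 0 + 80)/1 + 4) - 28)*(-1/37520) = -1070/3193 + ((5 + (⅛)*1*(-19) + 4) - 28)*(-1/37520) = -1070/3193 + ((5 - 19/8 + 4) - 28)*(-1/37520) = -1070/3193 + (53/8 - 28)*(-1/37520) = -1070/3193 - 171/8*(-1/37520) = -1070/3193 + 171/300160 = -320625197/958410880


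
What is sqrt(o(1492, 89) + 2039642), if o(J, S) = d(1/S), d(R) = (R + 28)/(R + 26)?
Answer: sqrt(10930906168745)/2315 ≈ 1428.2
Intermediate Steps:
d(R) = (28 + R)/(26 + R)
o(J, S) = (28 + 1/S)/(26 + 1/S)
sqrt(o(1492, 89) + 2039642) = sqrt((1 + 28*89)/(1 + 26*89) + 2039642) = sqrt((1 + 2492)/(1 + 2314) + 2039642) = sqrt(2493/2315 + 2039642) = sqrt(4721773723/2315) = sqrt(10930906168745)/2315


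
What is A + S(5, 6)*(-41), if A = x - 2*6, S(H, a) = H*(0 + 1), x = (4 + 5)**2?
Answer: -136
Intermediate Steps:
x = 81 (x = 9**2 = 81)
S(H, a) = H (S(H, a) = H*1 = H)
A = 69 (A = 81 - 2*6 = 81 - 12 = 69)
A + S(5, 6)*(-41) = 69 + 5*(-41) = 69 - 205 = -136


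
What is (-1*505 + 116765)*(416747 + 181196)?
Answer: 69516853180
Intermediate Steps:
(-1*505 + 116765)*(416747 + 181196) = (-505 + 116765)*597943 = 116260*597943 = 69516853180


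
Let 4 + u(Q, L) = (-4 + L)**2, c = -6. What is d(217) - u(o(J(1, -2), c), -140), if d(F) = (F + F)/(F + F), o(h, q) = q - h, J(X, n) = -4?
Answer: -20731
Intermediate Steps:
d(F) = 1 (d(F) = (2*F)/((2*F)) = (2*F)*(1/(2*F)) = 1)
u(Q, L) = -4 + (-4 + L)**2
d(217) - u(o(J(1, -2), c), -140) = 1 - (-4 + (-4 - 140)**2) = 1 - (-4 + (-144)**2) = 1 - (-4 + 20736) = 1 - 1*20732 = 1 - 20732 = -20731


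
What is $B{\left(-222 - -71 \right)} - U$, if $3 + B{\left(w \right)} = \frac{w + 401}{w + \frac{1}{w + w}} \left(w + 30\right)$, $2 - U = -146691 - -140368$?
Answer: $- \frac{279440284}{45603} \approx -6127.7$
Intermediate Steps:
$U = 6325$ ($U = 2 - \left(-146691 - -140368\right) = 2 - \left(-146691 + 140368\right) = 2 - -6323 = 2 + 6323 = 6325$)
$B{\left(w \right)} = -3 + \frac{\left(30 + w\right) \left(401 + w\right)}{w + \frac{1}{2 w}}$ ($B{\left(w \right)} = -3 + \frac{w + 401}{w + \frac{1}{w + w}} \left(w + 30\right) = -3 + \frac{401 + w}{w + \frac{1}{2 w}} \left(30 + w\right) = -3 + \frac{\left(30 + w\right) \left(401 + w\right)}{w + \frac{1}{2 w}}$)
$B{\left(-222 - -71 \right)} - U = \frac{-3 + 2 \left(-222 - -71\right)^{3} + 856 \left(-222 - -71\right)^{2} + 24060 \left(-222 - -71\right)}{1 + 2 \left(-222 - -71\right)^{2}} - 6325 = \frac{-3 + 2 \left(-222 + 71\right)^{3} + 856 \left(-222 + 71\right)^{2} + 24060 \left(-222 + 71\right)}{1 + 2 \left(-222 + 71\right)^{2}} - 6325 = \frac{-3 + 2 \left(-151\right)^{3} + 856 \left(-151\right)^{2} + 24060 \left(-151\right)}{1 + 2 \left(-151\right)^{2}} - 6325 = \frac{-3 + 2 \left(-3442951\right) + 856 \cdot 22801 - 3633060}{1 + 2 \cdot 22801} - 6325 = \frac{-3 - 6885902 + 19517656 - 3633060}{1 + 45602} - 6325 = \frac{1}{45603} \cdot 8998691 - 6325 = \frac{8998691}{45603} - 6325 = - \frac{279440284}{45603}$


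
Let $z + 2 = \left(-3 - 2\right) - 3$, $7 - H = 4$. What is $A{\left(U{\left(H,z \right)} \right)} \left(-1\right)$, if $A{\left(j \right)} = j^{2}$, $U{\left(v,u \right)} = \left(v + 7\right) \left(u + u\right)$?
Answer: $-40000$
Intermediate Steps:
$H = 3$ ($H = 7 - 4 = 3$)
$z = -10$ ($z = -2 - 8 = -10$)
$U{\left(v,u \right)} = 2 u \left(7 + v\right)$ ($U{\left(v,u \right)} = \left(7 + v\right) 2 u = 2 u \left(7 + v\right)$)
$A{\left(U{\left(H,z \right)} \right)} \left(-1\right) = \left(2 \left(-10\right) \left(7 + 3\right)\right)^{2} \left(-1\right) = \left(2 \left(-10\right) 10\right)^{2} \left(-1\right) = \left(-200\right)^{2} \left(-1\right) = 40000 \left(-1\right) = -40000$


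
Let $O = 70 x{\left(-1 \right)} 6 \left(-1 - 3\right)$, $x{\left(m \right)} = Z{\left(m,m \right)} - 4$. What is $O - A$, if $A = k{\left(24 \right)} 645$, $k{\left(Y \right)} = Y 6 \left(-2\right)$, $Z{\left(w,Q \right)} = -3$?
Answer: $197520$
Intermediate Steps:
$k{\left(Y \right)} = - 12 Y$ ($k{\left(Y \right)} = 6 Y \left(-2\right) = - 12 Y$)
$x{\left(m \right)} = -7$ ($x{\left(m \right)} = -3 - 4 = -7$)
$A = -185760$ ($A = \left(-12\right) 24 \cdot 645 = \left(-288\right) 645 = -185760$)
$O = 11760$ ($O = 70 \left(-7\right) 6 \left(-1 - 3\right) = - 490 \cdot 6 \left(-4\right) = \left(-490\right) \left(-24\right) = 11760$)
$O - A = 11760 - -185760 = 11760 + 185760 = 197520$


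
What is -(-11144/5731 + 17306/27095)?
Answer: 202765994/155281445 ≈ 1.3058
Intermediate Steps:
-(-11144/5731 + 17306/27095) = -1*(-202765994/155281445) = 202765994/155281445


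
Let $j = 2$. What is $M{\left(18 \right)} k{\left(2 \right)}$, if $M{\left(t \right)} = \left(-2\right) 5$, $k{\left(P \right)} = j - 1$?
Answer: $-10$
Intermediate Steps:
$k{\left(P \right)} = 1$ ($k{\left(P \right)} = 2 - 1 = 1$)
$M{\left(t \right)} = -10$
$M{\left(18 \right)} k{\left(2 \right)} = \left(-10\right) 1 = -10$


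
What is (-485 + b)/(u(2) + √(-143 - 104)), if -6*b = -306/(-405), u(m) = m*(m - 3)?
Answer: 130984/33885 + 65492*I*√247/33885 ≈ 3.8655 + 30.376*I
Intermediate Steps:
u(m) = m*(-3 + m)
b = -17/135 (b = -(-51)/(-405) = -(-51)*(-1)/405 = -⅙*34/45 = -17/135 ≈ -0.12593)
(-485 + b)/(u(2) + √(-143 - 104)) = (-485 - 17/135)/(2*(-3 + 2) + √(-143 - 104)) = -65492/(135*(2*(-1) + √(-247))) = -65492/(135*(-2 + I*√247))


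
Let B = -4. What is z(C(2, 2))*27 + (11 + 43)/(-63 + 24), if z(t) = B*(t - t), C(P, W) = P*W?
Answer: -18/13 ≈ -1.3846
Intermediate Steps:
z(t) = 0 (z(t) = -4*(t - t) = -4*0 = 0)
z(C(2, 2))*27 + (11 + 43)/(-63 + 24) = 0*27 + (11 + 43)/(-63 + 24) = 0 + 54/(-39) = 0 + 54*(-1/39) = 0 - 18/13 = -18/13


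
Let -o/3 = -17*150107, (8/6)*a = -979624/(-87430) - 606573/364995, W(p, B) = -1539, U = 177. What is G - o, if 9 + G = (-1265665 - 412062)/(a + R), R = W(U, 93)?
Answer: -16629860202556464542/2172596639457 ≈ -7.6544e+6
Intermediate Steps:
a = 10150839483/1418289460 (a = 3*(-979624/(-87430) - 606573/364995)/4 = 3*(-979624*(-1/87430) - 606573*1/364995)/4 = 3*(489812/43715 - 67397/40555)/4 = (¾)*(3383613161/354572365) = 10150839483/1418289460 ≈ 7.1571)
o = 7655457 (o = -(-51)*150107 = -3*(-2551819) = 7655457)
R = -1539
G = 2359949151102307/2172596639457 (G = -9 + (-1265665 - 412062)/(10150839483/1418289460 - 1539) = -9 - 1677727/(-2172596639457/1418289460) = -9 - 1677727*(-1418289460/2172596639457) = -9 + 2379502520857420/2172596639457 = 2359949151102307/2172596639457 ≈ 1086.2)
G - o = 2359949151102307/2172596639457 - 1*7655457 = 2359949151102307/2172596639457 - 7655457 = -16629860202556464542/2172596639457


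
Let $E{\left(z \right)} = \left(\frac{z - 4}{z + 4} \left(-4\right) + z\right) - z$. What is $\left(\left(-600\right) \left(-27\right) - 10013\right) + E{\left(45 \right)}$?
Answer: $\frac{302999}{49} \approx 6183.7$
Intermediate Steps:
$E{\left(z \right)} = - \frac{4 \left(-4 + z\right)}{4 + z}$ ($E{\left(z \right)} = \left(\frac{-4 + z}{4 + z} \left(-4\right) + z\right) - z = \left(- \frac{4 \left(-4 + z\right)}{4 + z} + z\right) - z = \left(z - \frac{4 \left(-4 + z\right)}{4 + z}\right) - z = - \frac{4 \left(-4 + z\right)}{4 + z}$)
$\left(\left(-600\right) \left(-27\right) - 10013\right) + E{\left(45 \right)} = \left(\left(-600\right) \left(-27\right) - 10013\right) + \frac{4 \left(4 - 45\right)}{4 + 45} = \left(16200 - 10013\right) + \frac{4 \left(4 - 45\right)}{49} = 6187 + 4 \cdot \frac{1}{49} \left(-41\right) = 6187 - \frac{164}{49} = \frac{302999}{49}$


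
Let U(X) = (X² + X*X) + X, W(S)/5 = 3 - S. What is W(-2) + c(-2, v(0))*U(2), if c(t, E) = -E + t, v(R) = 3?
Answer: -25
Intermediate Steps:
c(t, E) = t - E
W(S) = 15 - 5*S (W(S) = 5*(3 - S) = 15 - 5*S)
U(X) = X + 2*X² (U(X) = (X² + X²) + X = 2*X² + X = X + 2*X²)
W(-2) + c(-2, v(0))*U(2) = (15 - 5*(-2)) + (-2 - 1*3)*(2*(1 + 2*2)) = (15 + 10) + (-2 - 3)*(2*(1 + 4)) = 25 - 10*5 = 25 - 5*10 = 25 - 50 = -25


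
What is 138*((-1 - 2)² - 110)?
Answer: -13938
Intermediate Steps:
138*((-1 - 2)² - 110) = 138*((-3)² - 110) = 138*(9 - 110) = 138*(-101) = -13938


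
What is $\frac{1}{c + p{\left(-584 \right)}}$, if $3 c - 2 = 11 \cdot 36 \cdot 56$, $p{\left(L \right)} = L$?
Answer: $\frac{3}{20426} \approx 0.00014687$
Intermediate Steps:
$c = \frac{22178}{3}$ ($c = \frac{2}{3} + \frac{11 \cdot 36 \cdot 56}{3} = \frac{2}{3} + \frac{396 \cdot 56}{3} = \frac{2}{3} + \frac{1}{3} \cdot 22176 = \frac{2}{3} + 7392 = \frac{22178}{3} \approx 7392.7$)
$\frac{1}{c + p{\left(-584 \right)}} = \frac{1}{\frac{22178}{3} - 584} = \frac{1}{\frac{20426}{3}} = \frac{3}{20426}$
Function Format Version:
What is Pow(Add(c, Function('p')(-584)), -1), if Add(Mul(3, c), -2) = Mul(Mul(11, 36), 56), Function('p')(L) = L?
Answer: Rational(3, 20426) ≈ 0.00014687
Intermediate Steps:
c = Rational(22178, 3) (c = Add(Rational(2, 3), Mul(Rational(1, 3), Mul(Mul(11, 36), 56))) = Add(Rational(2, 3), Mul(Rational(1, 3), Mul(396, 56))) = Add(Rational(2, 3), Mul(Rational(1, 3), 22176)) = Add(Rational(2, 3), 7392) = Rational(22178, 3) ≈ 7392.7)
Pow(Add(c, Function('p')(-584)), -1) = Pow(Add(Rational(22178, 3), -584), -1) = Pow(Rational(20426, 3), -1) = Rational(3, 20426)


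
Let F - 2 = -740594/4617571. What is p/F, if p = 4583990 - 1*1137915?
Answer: 15912495983825/8494548 ≈ 1.8733e+6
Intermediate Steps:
F = 8494548/4617571 (F = 2 - 740594/4617571 = 8494548/4617571 ≈ 1.8396)
p = 3446075 (p = 4583990 - 1137915 = 3446075)
p/F = 3446075/(8494548/4617571) = 3446075*(4617571/8494548) = 15912495983825/8494548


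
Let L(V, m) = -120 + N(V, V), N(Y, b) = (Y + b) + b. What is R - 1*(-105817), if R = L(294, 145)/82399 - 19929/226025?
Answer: 1970759096633954/18624233975 ≈ 1.0582e+5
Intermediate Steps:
N(Y, b) = Y + 2*b
L(V, m) = -120 + 3*V (L(V, m) = -120 + (V + 2*V) = -120 + 3*V)
R = -1469898621/18624233975 (R = (-120 + 3*294)/82399 - 19929/226025 = (-120 + 882)*(1/82399) - 19929*1/226025 = 762*(1/82399) - 19929/226025 = 762/82399 - 19929/226025 = -1469898621/18624233975 ≈ -0.078924)
R - 1*(-105817) = -1469898621/18624233975 - 1*(-105817) = -1469898621/18624233975 + 105817 = 1970759096633954/18624233975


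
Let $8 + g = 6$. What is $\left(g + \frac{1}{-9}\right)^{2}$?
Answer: $\frac{361}{81} \approx 4.4568$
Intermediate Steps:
$g = -2$ ($g = -8 + 6 = -2$)
$\left(g + \frac{1}{-9}\right)^{2} = \left(-2 + \frac{1}{-9}\right)^{2} = \left(-2 - \frac{1}{9}\right)^{2} = \left(- \frac{19}{9}\right)^{2} = \frac{361}{81}$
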